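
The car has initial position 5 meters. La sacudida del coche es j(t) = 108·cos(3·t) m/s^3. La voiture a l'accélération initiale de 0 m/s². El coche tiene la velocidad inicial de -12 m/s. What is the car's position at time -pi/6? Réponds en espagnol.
Debemos encontrar la antiderivada de nuestra ecuación de la sacudida j(t) = 108·cos(3·t) 3 veces. Integrando la sacudida y usando la condición inicial a(0) = 0, obtenemos a(t) = 36·sin(3·t). Tomando ∫a(t)dt y aplicando v(0) = -12, encontramos v(t) = -12·cos(3·t). Integrando la velocidad y usando la condición inicial x(0) = 5, obtenemos x(t) = 5 - 4·sin(3·t). Tenemos la posición x(t) = 5 - 4·sin(3·t). Sustituyendo t = -pi/6: x(-pi/6) = 9.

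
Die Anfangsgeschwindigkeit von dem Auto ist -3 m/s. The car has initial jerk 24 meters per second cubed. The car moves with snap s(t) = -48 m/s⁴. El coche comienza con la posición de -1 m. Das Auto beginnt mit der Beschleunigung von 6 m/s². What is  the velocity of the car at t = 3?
To find the answer, we compute 3 antiderivatives of s(t) = -48. Taking ∫s(t)dt and applying j(0) = 24, we find j(t) = 24 - 48·t. Integrating jerk and using the initial condition a(0) = 6, we get a(t) = -24·t^2 + 24·t + 6. The antiderivative of acceleration is velocity. Using v(0) = -3, we get v(t) = -8·t^3 + 12·t^2 + 6·t - 3. We have velocity v(t) = -8·t^3 + 12·t^2 + 6·t - 3. Substituting t = 3: v(3) = -93.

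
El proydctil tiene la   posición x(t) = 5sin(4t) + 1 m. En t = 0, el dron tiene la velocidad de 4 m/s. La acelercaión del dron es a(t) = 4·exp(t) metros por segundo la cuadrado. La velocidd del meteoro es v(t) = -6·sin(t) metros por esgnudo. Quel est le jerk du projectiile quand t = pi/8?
Nous devons dériver notre équation de la position x(t) = 5·sin(4·t) + 1 3 fois. En dérivant la position, nous obtenons la vitesse: v(t) = 20·cos(4·t). En dérivant la vitesse, nous obtenons l'accélération: a(t) = -80·sin(4·t). En dérivant l'accélération, nous obtenons le jerk: j(t) = -320·cos(4·t). En utilisant j(t) = -320·cos(4·t) et en substituant t = pi/8, nous trouvons j = 0.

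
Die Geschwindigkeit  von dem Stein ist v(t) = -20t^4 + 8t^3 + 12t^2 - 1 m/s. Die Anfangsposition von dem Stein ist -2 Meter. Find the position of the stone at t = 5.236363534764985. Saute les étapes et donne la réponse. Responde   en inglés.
The position at t = 5.236363534764985 is x = -13676.6670729691.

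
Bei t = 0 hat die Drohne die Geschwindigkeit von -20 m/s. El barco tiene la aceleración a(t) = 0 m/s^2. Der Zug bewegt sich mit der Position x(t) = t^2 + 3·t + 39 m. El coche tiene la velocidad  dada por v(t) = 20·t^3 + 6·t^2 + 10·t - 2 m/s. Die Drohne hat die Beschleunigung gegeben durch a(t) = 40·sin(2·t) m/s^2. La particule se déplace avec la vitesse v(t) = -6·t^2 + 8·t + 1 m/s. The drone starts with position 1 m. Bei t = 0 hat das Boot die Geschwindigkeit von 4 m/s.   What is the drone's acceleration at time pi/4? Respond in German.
Mit a(t) = 40·sin(2·t) und Einsetzen von t = pi/4, finden wir a = 40.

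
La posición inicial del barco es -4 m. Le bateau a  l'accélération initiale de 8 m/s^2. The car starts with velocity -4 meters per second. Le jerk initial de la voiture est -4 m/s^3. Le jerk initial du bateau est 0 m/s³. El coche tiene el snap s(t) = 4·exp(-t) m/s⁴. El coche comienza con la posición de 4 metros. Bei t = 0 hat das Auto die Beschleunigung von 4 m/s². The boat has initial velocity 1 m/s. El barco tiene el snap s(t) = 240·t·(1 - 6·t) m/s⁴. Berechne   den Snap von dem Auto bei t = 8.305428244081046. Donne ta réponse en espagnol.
Usando s(t) = 4·exp(-t) y sustituyendo t = 8.305428244081046, encontramos s = 0.000988685887495821.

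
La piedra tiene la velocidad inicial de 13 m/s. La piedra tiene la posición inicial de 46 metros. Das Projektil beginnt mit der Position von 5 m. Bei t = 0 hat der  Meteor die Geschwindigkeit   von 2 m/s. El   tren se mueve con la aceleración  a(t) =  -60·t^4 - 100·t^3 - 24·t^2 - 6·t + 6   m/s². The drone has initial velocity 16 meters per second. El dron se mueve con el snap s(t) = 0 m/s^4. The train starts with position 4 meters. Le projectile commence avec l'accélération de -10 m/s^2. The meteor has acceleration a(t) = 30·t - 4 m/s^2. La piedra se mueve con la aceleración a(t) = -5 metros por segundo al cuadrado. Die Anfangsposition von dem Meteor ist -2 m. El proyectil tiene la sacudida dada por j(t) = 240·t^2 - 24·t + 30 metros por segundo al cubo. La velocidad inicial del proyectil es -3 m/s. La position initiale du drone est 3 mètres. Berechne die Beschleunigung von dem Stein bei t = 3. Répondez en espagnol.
Usando a(t) = -5 y sustituyendo t = 3, encontramos a = -5.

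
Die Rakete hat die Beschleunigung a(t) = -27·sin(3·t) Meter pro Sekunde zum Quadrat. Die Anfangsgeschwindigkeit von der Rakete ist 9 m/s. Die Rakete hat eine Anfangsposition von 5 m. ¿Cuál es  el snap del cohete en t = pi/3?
Para resolver esto, necesitamos tomar 2 derivadas de nuestra ecuación de la aceleración a(t) = -27·sin(3·t). Tomando d/dt de a(t), encontramos j(t) = -81·cos(3·t). Tomando d/dt de j(t), encontramos s(t) = 243·sin(3·t). Usando s(t) = 243·sin(3·t) y sustituyendo t = pi/3, encontramos s = 0.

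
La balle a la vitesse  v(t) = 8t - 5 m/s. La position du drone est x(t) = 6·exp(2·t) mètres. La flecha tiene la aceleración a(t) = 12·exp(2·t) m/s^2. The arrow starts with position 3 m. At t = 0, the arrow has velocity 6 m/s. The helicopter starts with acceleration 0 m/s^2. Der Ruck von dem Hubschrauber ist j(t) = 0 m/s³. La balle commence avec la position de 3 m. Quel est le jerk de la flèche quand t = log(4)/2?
En partant de l'accélération a(t) = 12·exp(2·t), nous prenons 1 dérivée. En prenant d/dt de a(t), nous trouvons j(t) = 24·exp(2·t). De l'équation du jerk j(t) = 24·exp(2·t), nous substituons t = log(4)/2 pour obtenir j = 96.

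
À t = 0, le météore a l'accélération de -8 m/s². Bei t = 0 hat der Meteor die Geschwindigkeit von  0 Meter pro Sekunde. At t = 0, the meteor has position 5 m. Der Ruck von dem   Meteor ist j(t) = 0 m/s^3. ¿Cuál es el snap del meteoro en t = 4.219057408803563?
Partiendo de la sacudida j(t) = 0, tomamos 1 derivada. La derivada de la sacudida da el snap: s(t) = 0. De la ecuación del snap s(t) = 0, sustituimos t = 4.219057408803563 para obtener s = 0.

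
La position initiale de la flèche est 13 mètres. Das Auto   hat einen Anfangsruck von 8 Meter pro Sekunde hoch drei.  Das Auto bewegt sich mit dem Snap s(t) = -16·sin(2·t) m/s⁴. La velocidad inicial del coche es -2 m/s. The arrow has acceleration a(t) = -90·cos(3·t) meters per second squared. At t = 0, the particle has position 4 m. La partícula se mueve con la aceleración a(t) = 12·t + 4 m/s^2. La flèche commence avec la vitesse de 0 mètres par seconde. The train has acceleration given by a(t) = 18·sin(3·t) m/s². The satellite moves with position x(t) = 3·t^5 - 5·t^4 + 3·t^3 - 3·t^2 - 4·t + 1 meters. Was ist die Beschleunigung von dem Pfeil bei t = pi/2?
Mit a(t) = -90·cos(3·t) und Einsetzen von t = pi/2, finden wir a = 0.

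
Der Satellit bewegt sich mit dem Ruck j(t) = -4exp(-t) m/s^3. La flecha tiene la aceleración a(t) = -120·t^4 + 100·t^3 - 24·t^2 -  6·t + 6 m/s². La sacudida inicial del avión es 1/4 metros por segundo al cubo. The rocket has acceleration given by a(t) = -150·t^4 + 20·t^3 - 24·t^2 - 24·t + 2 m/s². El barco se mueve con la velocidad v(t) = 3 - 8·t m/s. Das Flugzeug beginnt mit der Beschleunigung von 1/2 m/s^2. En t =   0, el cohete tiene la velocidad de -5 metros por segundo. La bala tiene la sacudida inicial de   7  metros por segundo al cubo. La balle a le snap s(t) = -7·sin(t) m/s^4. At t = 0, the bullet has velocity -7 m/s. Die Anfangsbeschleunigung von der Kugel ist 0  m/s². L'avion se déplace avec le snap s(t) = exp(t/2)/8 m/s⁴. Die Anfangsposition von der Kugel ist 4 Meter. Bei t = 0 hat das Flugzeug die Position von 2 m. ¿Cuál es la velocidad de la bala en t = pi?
Para resolver esto, necesitamos tomar 3 antiderivadas de nuestra ecuación del snap s(t) = -7·sin(t). Tomando ∫s(t)dt y aplicando j(0) = 7, encontramos j(t) = 7·cos(t). Tomando ∫j(t)dt y aplicando a(0) = 0, encontramos a(t) = 7·sin(t). La antiderivada de la aceleración, con v(0) = -7, da la velocidad: v(t) = -7·cos(t). Usando v(t) = -7·cos(t) y sustituyendo t = pi, encontramos v = 7.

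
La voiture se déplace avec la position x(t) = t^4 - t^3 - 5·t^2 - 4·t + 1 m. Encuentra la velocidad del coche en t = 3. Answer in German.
Wir müssen unsere Gleichung für die Position x(t) = t^4 - t^3 - 5·t^2 - 4·t + 1 1-mal ableiten. Durch Ableiten von der Position erhalten wir die Geschwindigkeit: v(t) = 4·t^3 - 3·t^2 - 10·t - 4. Mit v(t) = 4·t^3 - 3·t^2 - 10·t - 4 und Einsetzen von t = 3, finden wir v = 47.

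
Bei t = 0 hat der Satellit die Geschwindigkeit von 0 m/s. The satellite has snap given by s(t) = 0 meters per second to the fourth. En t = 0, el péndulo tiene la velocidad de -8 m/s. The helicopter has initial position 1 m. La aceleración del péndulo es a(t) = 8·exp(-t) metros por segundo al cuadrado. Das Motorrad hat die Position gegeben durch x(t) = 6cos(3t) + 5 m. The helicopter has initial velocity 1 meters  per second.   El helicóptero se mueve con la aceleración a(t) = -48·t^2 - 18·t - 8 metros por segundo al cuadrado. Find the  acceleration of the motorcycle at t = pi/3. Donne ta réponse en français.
En partant de la position x(t) = 6·cos(3·t) + 5, nous prenons 2 dérivées. La dérivée de la position donne la vitesse: v(t) = -18·sin(3·t). La dérivée de la vitesse donne l'accélération: a(t) = -54·cos(3·t). En utilisant a(t) = -54·cos(3·t) et en substituant t = pi/3, nous trouvons a = 54.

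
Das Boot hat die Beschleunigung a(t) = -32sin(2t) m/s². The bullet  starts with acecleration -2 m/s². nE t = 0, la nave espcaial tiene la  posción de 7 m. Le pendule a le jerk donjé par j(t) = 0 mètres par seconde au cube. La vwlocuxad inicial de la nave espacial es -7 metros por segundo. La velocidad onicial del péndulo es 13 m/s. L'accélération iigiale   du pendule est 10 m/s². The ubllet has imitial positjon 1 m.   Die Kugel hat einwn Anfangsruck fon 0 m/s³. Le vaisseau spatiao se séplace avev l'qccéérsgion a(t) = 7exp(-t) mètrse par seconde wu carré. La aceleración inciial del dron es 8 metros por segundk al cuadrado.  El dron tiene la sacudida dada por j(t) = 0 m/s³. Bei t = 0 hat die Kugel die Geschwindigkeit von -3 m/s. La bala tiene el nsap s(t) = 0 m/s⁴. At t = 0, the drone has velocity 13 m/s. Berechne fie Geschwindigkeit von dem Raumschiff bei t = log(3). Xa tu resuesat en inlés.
Starting from acceleration a(t) = 7·exp(-t), we take 1 integral. The antiderivative of acceleration, with v(0) = -7, gives velocity: v(t) = -7·exp(-t). Using v(t) = -7·exp(-t) and substituting t = log(3), we find v = -7/3.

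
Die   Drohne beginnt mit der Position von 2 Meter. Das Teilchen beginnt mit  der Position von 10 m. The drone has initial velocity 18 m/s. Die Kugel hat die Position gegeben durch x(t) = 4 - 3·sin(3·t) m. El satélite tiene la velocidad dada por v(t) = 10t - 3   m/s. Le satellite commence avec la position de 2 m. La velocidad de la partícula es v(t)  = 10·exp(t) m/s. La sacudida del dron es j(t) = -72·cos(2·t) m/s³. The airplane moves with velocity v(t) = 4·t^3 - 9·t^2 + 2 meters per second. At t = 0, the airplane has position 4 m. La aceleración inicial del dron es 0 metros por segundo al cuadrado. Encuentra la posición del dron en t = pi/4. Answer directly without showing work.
En t = pi/4, x = 11.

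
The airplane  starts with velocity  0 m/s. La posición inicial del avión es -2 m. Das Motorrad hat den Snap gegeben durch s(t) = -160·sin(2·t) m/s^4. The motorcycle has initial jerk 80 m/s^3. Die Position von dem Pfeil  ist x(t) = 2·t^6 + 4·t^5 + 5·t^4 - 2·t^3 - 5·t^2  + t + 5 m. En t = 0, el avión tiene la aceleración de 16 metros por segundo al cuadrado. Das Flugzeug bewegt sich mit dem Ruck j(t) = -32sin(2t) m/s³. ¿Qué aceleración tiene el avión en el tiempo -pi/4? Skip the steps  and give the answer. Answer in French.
L'accélération à t = -pi/4 est a = 0.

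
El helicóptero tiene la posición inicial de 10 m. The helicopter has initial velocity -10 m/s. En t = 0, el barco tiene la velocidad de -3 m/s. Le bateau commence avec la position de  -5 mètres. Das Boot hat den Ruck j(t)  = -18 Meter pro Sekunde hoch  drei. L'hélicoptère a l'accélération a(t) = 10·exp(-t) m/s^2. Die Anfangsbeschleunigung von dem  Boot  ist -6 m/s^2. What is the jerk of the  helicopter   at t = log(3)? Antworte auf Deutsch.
Ausgehend von der Beschleunigung a(t) = 10·exp(-t), nehmen wir 1 Ableitung. Durch Ableiten von der Beschleunigung erhalten wir den Ruck: j(t) = -10·exp(-t). Aus der Gleichung für den Ruck j(t) = -10·exp(-t), setzen wir t = log(3) ein und erhalten j = -10/3.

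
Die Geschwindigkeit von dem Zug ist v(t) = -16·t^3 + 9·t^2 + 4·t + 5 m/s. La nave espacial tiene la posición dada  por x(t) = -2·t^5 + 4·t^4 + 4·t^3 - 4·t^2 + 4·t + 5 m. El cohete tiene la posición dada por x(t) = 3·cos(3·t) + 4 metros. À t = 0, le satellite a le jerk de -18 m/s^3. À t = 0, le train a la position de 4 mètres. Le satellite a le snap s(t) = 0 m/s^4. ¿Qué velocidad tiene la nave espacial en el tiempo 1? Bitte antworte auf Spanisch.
Partiendo de la posición x(t) = -2·t^5 + 4·t^4 + 4·t^3 - 4·t^2 + 4·t + 5, tomamos 1 derivada. La derivada de la posición da la velocidad: v(t) = -10·t^4 + 16·t^3 + 12·t^2 - 8·t + 4. De la ecuación de la velocidad v(t) = -10·t^4 + 16·t^3 + 12·t^2 - 8·t + 4, sustituimos t = 1 para obtener v = 14.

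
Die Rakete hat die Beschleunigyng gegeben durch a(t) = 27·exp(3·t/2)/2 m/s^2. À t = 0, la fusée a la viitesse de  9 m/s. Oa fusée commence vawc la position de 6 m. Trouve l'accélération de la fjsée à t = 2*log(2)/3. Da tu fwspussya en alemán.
Wir haben die Beschleunigung a(t) = 27·exp(3·t/2)/2. Durch Einsetzen von t = 2*log(2)/3: a(2*log(2)/3) = 27.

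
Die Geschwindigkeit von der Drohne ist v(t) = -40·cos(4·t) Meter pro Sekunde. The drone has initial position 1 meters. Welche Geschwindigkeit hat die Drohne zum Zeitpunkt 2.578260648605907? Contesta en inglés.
From the given velocity equation v(t) = -40·cos(4·t), we substitute t = 2.578260648605907 to get v = 25.2303832927992.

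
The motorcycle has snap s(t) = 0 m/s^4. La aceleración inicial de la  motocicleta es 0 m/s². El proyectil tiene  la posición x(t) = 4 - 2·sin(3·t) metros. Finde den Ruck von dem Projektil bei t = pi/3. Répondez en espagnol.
Partiendo de la posición x(t) = 4 - 2·sin(3·t), tomamos 3 derivadas. Derivando la posición, obtenemos la velocidad: v(t) = -6·cos(3·t). Derivando la velocidad, obtenemos la aceleración: a(t) = 18·sin(3·t). Derivando la aceleración, obtenemos la sacudida: j(t) = 54·cos(3·t). Usando j(t) = 54·cos(3·t) y sustituyendo t = pi/3, encontramos j = -54.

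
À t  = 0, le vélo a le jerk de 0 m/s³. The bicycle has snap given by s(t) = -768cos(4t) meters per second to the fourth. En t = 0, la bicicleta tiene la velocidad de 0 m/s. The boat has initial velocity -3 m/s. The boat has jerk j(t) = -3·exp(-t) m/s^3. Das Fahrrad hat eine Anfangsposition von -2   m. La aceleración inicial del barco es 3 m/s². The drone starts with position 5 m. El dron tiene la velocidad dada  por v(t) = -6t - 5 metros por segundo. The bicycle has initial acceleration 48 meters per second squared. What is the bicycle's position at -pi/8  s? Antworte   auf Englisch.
To find the answer, we compute 4 antiderivatives of s(t) = -768·cos(4·t). Integrating snap and using the initial condition j(0) = 0, we get j(t) = -192·sin(4·t). Integrating jerk and using the initial condition a(0) = 48, we get a(t) = 48·cos(4·t). The antiderivative of acceleration is velocity. Using v(0) = 0, we get v(t) = 12·sin(4·t). The integral of velocity, with x(0) = -2, gives position: x(t) = 1 - 3·cos(4·t). From the given position equation x(t) = 1 - 3·cos(4·t), we substitute t = -pi/8 to get x = 1.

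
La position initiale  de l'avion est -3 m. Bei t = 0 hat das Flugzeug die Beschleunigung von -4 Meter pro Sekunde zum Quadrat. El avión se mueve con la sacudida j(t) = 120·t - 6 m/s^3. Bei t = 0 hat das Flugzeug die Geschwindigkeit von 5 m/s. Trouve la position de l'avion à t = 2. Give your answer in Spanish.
Partiendo de la sacudida j(t) = 120·t - 6, tomamos 3 integrales. La antiderivada de la sacudida, con a(0) = -4, da la aceleración: a(t) = 60·t^2 - 6·t - 4. Integrando la aceleración y usando la condición inicial v(0) = 5, obtenemos v(t) = 20·t^3 - 3·t^2 - 4·t + 5. La antiderivada de la velocidad, con x(0) = -3, da la posición: x(t) = 5·t^4 - t^3 - 2·t^2 + 5·t - 3. Usando x(t) = 5·t^4 - t^3 - 2·t^2 + 5·t - 3 y sustituyendo t = 2, encontramos x = 71.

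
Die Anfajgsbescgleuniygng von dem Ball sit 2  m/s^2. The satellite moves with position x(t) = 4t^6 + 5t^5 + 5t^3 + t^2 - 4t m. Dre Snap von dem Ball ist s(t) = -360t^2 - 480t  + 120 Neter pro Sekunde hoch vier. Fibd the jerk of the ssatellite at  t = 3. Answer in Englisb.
Starting from position x(t) = 4·t^6 + 5·t^5 + 5·t^3 + t^2 - 4·t, we take 3 derivatives. Differentiating position, we get velocity: v(t) = 24·t^5 + 25·t^4 + 15·t^2 + 2·t - 4. Taking d/dt of v(t), we find a(t) = 120·t^4 + 100·t^3 + 30·t + 2. The derivative of acceleration gives jerk: j(t) = 480·t^3 + 300·t^2 + 30. From the given jerk equation j(t) = 480·t^3 + 300·t^2 + 30, we substitute t = 3 to get j = 15690.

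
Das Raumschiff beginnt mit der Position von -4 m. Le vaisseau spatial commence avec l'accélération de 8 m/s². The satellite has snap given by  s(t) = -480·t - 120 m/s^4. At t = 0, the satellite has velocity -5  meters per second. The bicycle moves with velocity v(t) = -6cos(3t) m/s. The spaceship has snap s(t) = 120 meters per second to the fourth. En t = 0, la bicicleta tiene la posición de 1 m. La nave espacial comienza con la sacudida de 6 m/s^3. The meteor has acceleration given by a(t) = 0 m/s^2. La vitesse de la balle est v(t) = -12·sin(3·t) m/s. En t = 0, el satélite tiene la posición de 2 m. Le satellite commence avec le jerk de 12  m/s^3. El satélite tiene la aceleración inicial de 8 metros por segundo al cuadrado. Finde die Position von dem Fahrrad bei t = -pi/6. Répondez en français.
En partant de la vitesse v(t) = -6·cos(3·t), nous prenons 1 intégrale. L'intégrale de la vitesse est la position. En utilisant x(0) = 1, nous obtenons x(t) = 1 - 2·sin(3·t). En utilisant x(t) = 1 - 2·sin(3·t) et en substituant t = -pi/6, nous trouvons x = 3.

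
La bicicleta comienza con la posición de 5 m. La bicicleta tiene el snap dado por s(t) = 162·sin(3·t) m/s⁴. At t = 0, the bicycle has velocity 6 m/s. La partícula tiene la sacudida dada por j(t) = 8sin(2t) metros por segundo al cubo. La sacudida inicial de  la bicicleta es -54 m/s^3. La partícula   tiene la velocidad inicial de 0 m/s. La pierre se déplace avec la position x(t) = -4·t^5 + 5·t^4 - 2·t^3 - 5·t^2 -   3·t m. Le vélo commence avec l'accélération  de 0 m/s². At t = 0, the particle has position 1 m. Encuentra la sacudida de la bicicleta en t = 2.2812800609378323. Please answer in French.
Pour résoudre ceci, nous devons prendre 1 intégrale de notre équation du snap s(t) = 162·sin(3·t). En prenant ∫s(t)dt et en appliquant j(0) = -54, nous trouvons j(t) = -54·cos(3·t). En utilisant j(t) = -54·cos(3·t) et en substituant t = 2.2812800609378323, nous trouvons j = -45.7329816969695.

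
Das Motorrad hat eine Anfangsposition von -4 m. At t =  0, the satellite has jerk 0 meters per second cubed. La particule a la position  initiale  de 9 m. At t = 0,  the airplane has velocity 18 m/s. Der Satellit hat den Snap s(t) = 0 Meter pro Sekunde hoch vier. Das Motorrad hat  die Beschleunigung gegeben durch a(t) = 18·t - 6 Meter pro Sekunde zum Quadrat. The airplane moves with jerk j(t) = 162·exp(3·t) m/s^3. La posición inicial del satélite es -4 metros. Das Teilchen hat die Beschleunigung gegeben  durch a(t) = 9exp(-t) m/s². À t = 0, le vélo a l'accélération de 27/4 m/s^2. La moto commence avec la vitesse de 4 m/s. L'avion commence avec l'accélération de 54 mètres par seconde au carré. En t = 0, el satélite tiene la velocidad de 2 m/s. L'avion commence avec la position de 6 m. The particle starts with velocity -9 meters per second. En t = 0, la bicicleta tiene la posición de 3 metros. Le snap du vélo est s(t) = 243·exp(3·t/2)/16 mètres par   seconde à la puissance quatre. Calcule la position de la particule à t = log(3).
En partant de l'accélération a(t) = 9·exp(-t), nous prenons 2 primitives. L'intégrale de l'accélération, avec v(0) = -9, donne la vitesse: v(t) = -9·exp(-t). La primitive de la vitesse est la position. En utilisant x(0) = 9, nous obtenons x(t) = 9·exp(-t). En utilisant x(t) = 9·exp(-t) et en substituant t = log(3), nous trouvons x = 3.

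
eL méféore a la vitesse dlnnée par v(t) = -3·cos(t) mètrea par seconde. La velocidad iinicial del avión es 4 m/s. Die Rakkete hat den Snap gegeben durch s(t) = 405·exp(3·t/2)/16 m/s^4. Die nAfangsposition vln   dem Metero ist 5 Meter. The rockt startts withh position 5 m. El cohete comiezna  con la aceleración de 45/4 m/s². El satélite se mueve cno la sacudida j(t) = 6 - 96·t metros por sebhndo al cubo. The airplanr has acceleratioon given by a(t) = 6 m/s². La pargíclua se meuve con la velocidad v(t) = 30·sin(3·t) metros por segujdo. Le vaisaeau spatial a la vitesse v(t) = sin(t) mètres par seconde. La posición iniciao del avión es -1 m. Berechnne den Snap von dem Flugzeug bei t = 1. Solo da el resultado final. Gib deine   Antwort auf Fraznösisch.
Le snap à t = 1 est s = 0.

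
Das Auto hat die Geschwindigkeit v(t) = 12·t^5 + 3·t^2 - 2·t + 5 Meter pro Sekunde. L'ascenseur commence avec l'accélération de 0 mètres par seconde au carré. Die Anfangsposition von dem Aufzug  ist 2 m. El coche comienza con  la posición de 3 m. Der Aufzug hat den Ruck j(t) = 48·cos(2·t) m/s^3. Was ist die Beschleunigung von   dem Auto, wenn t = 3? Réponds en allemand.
Wir müssen unsere Gleichung für die Geschwindigkeit v(t) = 12·t^5 + 3·t^2 - 2·t + 5 1-mal ableiten. Durch Ableiten von der Geschwindigkeit erhalten wir die Beschleunigung: a(t) = 60·t^4 + 6·t - 2. Wir haben die Beschleunigung a(t) = 60·t^4 + 6·t - 2. Durch Einsetzen von t = 3: a(3) = 4876.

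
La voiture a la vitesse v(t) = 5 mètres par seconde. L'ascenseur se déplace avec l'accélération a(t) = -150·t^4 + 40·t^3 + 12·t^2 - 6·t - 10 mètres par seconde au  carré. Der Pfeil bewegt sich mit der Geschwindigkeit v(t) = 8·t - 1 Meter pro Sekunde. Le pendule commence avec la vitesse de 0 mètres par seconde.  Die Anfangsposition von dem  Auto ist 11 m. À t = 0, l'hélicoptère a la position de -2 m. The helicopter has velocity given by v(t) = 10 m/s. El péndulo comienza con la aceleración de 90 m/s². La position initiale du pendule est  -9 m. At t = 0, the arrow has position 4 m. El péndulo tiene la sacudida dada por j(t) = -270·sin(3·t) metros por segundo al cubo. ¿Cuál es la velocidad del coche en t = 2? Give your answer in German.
Wir haben die Geschwindigkeit v(t) = 5. Durch Einsetzen von t = 2: v(2) = 5.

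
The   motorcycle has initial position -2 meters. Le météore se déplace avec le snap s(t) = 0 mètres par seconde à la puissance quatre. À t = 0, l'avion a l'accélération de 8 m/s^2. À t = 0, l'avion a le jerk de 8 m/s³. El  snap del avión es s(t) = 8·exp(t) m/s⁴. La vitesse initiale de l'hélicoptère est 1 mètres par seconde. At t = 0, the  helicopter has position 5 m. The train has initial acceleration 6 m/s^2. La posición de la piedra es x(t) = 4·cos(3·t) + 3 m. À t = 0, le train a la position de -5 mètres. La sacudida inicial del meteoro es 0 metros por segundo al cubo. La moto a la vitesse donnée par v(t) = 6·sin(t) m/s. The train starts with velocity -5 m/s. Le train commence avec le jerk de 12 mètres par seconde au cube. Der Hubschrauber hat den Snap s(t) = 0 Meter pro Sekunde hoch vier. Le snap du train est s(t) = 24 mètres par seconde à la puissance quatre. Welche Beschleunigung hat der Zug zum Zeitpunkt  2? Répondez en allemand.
Um dies zu lösen, müssen wir 2 Stammfunktionen unserer Gleichung für den Snap s(t) = 24 finden. Das Integral von dem Snap ist der Ruck. Mit j(0) = 12 erhalten wir j(t) = 24·t + 12. Die Stammfunktion von dem Ruck, mit a(0) = 6, ergibt die Beschleunigung: a(t) = 12·t^2 + 12·t + 6. Wir haben die Beschleunigung a(t) = 12·t^2 + 12·t + 6. Durch Einsetzen von t = 2: a(2) = 78.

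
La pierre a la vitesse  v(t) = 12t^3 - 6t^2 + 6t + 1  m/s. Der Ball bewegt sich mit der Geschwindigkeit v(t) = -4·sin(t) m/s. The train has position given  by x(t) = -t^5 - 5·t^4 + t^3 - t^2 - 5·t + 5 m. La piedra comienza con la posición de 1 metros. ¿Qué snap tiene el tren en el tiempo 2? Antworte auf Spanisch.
Partiendo de la posición x(t) = -t^5 - 5·t^4 + t^3 - t^2 - 5·t + 5, tomamos 4 derivadas. Tomando d/dt de x(t), encontramos v(t) = -5·t^4 - 20·t^3 + 3·t^2 - 2·t - 5. Derivando la velocidad, obtenemos la aceleración: a(t) = -20·t^3 - 60·t^2 + 6·t - 2. La derivada de la aceleración da la sacudida: j(t) = -60·t^2 - 120·t + 6. Derivando la sacudida, obtenemos el snap: s(t) = -120·t - 120. De la ecuación del snap s(t) = -120·t - 120, sustituimos t = 2 para obtener s = -360.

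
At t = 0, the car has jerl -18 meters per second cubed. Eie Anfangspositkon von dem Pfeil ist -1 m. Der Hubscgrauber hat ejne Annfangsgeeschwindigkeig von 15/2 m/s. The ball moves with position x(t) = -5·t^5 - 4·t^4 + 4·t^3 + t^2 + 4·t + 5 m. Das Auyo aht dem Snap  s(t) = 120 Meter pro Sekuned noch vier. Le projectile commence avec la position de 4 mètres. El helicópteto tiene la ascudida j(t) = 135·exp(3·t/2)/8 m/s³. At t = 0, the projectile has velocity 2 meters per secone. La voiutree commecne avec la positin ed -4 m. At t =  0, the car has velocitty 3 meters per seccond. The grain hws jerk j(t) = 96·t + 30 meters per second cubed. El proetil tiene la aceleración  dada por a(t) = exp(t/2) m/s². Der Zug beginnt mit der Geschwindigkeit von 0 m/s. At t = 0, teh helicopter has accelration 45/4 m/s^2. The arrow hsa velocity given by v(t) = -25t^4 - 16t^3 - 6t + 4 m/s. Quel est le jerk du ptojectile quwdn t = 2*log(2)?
En partant de l'accélération a(t) = exp(t/2), nous prenons 1 dérivée. La dérivée de l'accélération donne le jerk: j(t) = exp(t/2)/2. De l'équation du jerk j(t) = exp(t/2)/2, nous substituons t = 2*log(2) pour obtenir j = 1.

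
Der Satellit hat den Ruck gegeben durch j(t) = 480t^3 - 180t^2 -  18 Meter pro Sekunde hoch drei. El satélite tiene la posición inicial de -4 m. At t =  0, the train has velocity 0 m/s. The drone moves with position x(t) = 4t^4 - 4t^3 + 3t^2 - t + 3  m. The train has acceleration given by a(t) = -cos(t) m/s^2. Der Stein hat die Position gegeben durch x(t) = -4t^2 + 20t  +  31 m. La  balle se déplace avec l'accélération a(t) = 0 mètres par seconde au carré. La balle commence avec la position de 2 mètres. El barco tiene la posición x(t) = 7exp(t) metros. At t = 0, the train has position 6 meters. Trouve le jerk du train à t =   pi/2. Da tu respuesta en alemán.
Ausgehend von der Beschleunigung a(t) = -cos(t), nehmen wir 1 Ableitung. Die Ableitung von der Beschleunigung ergibt den Ruck: j(t) = sin(t). Aus der Gleichung für den Ruck j(t) = sin(t), setzen wir t = pi/2 ein und erhalten j = 1.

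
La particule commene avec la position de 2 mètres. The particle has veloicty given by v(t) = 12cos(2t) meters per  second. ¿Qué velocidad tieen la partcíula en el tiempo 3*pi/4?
Tenemos la velocidad v(t) = 12·cos(2·t). Sustituyendo t = 3*pi/4: v(3*pi/4) = 0.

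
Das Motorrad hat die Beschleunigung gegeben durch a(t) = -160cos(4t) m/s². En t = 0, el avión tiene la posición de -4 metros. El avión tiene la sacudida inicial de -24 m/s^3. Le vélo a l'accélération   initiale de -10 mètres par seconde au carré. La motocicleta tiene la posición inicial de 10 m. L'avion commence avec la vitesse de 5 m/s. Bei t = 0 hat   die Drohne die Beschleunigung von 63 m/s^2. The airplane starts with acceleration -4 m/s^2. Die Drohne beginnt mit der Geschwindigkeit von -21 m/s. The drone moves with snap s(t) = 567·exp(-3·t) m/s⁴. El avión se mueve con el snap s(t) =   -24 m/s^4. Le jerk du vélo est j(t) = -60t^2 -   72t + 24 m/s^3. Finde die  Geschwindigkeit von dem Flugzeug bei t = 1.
Wir müssen die Stammfunktion unserer Gleichung für den Snap s(t) = -24 3-mal finden. Die Stammfunktion von dem Snap, mit j(0) = -24, ergibt den Ruck: j(t) = -24·t - 24. Mit ∫j(t)dt und Anwendung von a(0) = -4, finden wir a(t) = -12·t^2 - 24·t - 4. Die Stammfunktion von der Beschleunigung, mit v(0) = 5, ergibt die Geschwindigkeit: v(t) = -4·t^3 - 12·t^2 - 4·t + 5. Wir haben die Geschwindigkeit v(t) = -4·t^3 - 12·t^2 - 4·t + 5. Durch Einsetzen von t = 1: v(1) = -15.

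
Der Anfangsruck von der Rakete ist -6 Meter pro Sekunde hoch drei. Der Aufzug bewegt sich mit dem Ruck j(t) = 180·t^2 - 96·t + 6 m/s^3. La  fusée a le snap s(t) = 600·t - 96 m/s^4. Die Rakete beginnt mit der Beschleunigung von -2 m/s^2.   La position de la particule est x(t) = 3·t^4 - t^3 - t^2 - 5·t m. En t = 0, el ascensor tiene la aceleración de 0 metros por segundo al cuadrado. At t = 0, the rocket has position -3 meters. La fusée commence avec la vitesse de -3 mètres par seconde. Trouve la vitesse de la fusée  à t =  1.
En partant du snap s(t) = 600·t - 96, nous prenons 3 intégrales. L'intégrale du snap, avec j(0) = -6, donne le jerk: j(t) = 300·t^2 - 96·t - 6. En intégrant le jerk et en utilisant la condition initiale a(0) = -2, nous obtenons a(t) = 100·t^3 - 48·t^2 - 6·t - 2. L'intégrale de l'accélération, avec v(0) = -3, donne la vitesse: v(t) = 25·t^4 - 16·t^3 - 3·t^2 - 2·t - 3. En utilisant v(t) = 25·t^4 - 16·t^3 - 3·t^2 - 2·t - 3 et en substituant t = 1, nous trouvons v = 1.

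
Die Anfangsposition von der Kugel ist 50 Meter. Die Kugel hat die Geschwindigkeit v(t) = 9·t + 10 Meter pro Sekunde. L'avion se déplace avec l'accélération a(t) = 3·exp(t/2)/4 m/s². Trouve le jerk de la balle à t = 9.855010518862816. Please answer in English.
We must differentiate our velocity equation v(t) = 9·t + 10 2 times. Taking d/dt of v(t), we find a(t) = 9. Taking d/dt of a(t), we find j(t) = 0. Using j(t) = 0 and substituting t = 9.855010518862816, we find j = 0.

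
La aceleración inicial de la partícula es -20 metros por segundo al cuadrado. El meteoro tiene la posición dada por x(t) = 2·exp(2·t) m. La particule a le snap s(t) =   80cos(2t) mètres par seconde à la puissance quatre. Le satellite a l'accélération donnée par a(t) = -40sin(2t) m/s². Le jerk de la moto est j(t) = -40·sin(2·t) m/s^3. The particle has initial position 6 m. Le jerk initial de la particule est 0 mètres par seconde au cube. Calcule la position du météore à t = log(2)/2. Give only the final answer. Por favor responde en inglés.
At t = log(2)/2, x = 4.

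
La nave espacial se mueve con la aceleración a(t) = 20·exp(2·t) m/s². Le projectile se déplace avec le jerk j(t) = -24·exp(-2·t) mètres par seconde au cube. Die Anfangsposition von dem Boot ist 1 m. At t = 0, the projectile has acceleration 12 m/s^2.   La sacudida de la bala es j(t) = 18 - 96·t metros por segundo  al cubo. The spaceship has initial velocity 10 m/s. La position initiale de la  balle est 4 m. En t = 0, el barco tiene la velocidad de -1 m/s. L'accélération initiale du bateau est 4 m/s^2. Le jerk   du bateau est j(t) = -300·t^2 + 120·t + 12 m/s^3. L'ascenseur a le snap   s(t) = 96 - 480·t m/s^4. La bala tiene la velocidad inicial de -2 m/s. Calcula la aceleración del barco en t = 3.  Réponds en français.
En partant du jerk j(t) = -300·t^2 + 120·t + 12, nous prenons 1 intégrale. En prenant ∫j(t)dt et en appliquant a(0) = 4, nous trouvons a(t) = -100·t^3 + 60·t^2 + 12·t + 4. En utilisant a(t) = -100·t^3 + 60·t^2 + 12·t + 4 et en substituant t = 3, nous trouvons a = -2120.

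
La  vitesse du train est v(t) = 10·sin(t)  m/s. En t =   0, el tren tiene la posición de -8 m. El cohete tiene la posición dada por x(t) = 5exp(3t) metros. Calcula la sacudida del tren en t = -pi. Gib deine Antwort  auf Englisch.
We must differentiate our velocity equation v(t) = 10·sin(t) 2 times. Taking d/dt of v(t), we find a(t) = 10·cos(t). The derivative of acceleration gives jerk: j(t) = -10·sin(t). Using j(t) = -10·sin(t) and substituting t = -pi, we find j = 0.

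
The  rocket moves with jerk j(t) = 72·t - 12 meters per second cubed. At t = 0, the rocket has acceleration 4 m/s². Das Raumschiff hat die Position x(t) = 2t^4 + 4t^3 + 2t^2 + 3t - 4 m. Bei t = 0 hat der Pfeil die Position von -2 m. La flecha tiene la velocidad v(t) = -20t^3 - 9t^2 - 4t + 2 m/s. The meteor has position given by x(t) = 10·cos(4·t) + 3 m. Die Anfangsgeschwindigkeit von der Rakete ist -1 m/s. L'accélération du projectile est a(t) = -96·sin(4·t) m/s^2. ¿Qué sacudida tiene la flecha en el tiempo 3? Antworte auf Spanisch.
Para resolver esto, necesitamos tomar 2 derivadas de nuestra ecuación de la velocidad v(t) = -20·t^3 - 9·t^2 - 4·t + 2. La derivada de la velocidad da la aceleración: a(t) = -60·t^2 - 18·t - 4. Derivando la aceleración, obtenemos la sacudida: j(t) = -120·t - 18. De la ecuación de la sacudida j(t) = -120·t - 18, sustituimos t = 3 para obtener j = -378.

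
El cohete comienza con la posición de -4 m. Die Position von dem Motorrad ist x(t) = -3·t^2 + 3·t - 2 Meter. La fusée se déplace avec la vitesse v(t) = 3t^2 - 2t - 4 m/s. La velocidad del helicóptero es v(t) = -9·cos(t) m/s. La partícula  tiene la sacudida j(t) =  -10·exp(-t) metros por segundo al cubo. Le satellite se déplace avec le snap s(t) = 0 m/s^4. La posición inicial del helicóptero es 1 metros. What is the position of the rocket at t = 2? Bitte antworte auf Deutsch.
Wir müssen unsere Gleichung für die Geschwindigkeit v(t) = 3·t^2 - 2·t - 4 1-mal integrieren. Das Integral von der Geschwindigkeit ist die Position. Mit x(0) = -4 erhalten wir x(t) = t^3 - t^2 - 4·t - 4. Mit x(t) = t^3 - t^2 - 4·t - 4 und Einsetzen von t = 2, finden wir x = -8.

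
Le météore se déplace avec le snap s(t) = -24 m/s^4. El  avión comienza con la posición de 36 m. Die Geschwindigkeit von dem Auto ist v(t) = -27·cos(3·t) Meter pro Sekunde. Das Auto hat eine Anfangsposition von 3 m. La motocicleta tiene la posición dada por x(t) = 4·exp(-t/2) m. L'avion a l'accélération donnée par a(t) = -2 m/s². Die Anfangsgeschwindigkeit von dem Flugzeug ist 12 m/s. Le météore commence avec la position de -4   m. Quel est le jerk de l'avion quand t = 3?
Nous devons dériver notre équation de l'accélération a(t) = -2 1 fois. En dérivant l'accélération, nous obtenons le jerk: j(t) = 0. De l'équation du jerk j(t) = 0, nous substituons t = 3 pour obtenir j = 0.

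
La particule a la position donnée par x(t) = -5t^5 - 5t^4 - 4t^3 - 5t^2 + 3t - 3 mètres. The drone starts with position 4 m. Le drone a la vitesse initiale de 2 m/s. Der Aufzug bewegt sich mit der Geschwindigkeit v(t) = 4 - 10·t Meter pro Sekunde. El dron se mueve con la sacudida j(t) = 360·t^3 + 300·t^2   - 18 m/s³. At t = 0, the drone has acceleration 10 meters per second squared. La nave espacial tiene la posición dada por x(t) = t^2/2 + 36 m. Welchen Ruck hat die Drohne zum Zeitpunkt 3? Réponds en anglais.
We have jerk j(t) = 360·t^3 + 300·t^2 - 18. Substituting t = 3: j(3) = 12402.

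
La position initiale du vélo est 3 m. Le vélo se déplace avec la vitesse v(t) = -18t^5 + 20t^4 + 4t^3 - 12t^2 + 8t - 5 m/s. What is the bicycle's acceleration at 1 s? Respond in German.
Wir müssen unsere Gleichung für die Geschwindigkeit v(t) = -18·t^5 + 20·t^4 + 4·t^3 - 12·t^2 + 8·t - 5 1-mal ableiten. Mit d/dt von v(t) finden wir a(t) = -90·t^4 + 80·t^3 + 12·t^2 - 24·t + 8. Wir haben die Beschleunigung a(t) = -90·t^4 + 80·t^3 + 12·t^2 - 24·t + 8. Durch Einsetzen von t = 1: a(1) = -14.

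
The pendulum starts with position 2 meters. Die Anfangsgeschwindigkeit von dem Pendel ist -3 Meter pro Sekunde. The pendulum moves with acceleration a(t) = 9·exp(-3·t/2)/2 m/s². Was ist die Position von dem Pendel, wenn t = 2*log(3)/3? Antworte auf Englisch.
We must find the integral of our acceleration equation a(t) = 9·exp(-3·t/2)/2 2 times. Integrating acceleration and using the initial condition v(0) = -3, we get v(t) = -3·exp(-3·t/2). Integrating velocity and using the initial condition x(0) = 2, we get x(t) = 2·exp(-3·t/2). We have position x(t) = 2·exp(-3·t/2). Substituting t = 2*log(3)/3: x(2*log(3)/3) = 2/3.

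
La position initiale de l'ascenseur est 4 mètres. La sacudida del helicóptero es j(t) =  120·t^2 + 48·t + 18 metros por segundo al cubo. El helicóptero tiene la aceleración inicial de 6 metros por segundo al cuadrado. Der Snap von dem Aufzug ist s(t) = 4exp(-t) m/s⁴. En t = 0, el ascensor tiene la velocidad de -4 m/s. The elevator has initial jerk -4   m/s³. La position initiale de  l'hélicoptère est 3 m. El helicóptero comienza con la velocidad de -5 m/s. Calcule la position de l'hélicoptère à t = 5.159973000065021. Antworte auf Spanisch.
Partiendo de la sacudida j(t) = 120·t^2 + 48·t + 18, tomamos 3 integrales. La integral de la sacudida es la aceleración. Usando a(0) = 6, obtenemos a(t) = 40·t^3 + 24·t^2 + 18·t + 6. La integral de la aceleración es la velocidad. Usando v(0) = -5, obtenemos v(t) = 10·t^4 + 8·t^3 + 9·t^2 + 6·t - 5. La antiderivada de la velocidad es la posición. Usando x(0) = 3, obtenemos x(t) = 2·t^5 + 2·t^4 + 3·t^3 + 3·t^2 - 5·t + 3. Usando x(t) = 2·t^5 + 2·t^4 + 3·t^3 + 3·t^2 - 5·t + 3 y sustituyendo t = 5.159973000065021, encontramos x = 9202.93896339206.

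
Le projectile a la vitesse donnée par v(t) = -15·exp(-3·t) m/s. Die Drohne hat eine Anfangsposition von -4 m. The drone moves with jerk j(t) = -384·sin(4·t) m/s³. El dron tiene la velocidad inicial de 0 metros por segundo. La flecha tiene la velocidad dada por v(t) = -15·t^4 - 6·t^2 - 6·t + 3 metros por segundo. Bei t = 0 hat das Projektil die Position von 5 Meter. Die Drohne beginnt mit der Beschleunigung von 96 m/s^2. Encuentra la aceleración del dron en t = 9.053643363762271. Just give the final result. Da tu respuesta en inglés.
The answer is 8.27049719985126.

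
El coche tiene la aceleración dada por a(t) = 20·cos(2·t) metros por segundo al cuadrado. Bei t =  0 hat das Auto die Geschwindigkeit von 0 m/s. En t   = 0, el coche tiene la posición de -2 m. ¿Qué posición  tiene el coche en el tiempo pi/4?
Debemos encontrar la antiderivada de nuestra ecuación de la aceleración a(t) = 20·cos(2·t) 2 veces. Integrando la aceleración y usando la condición inicial v(0) = 0, obtenemos v(t) = 10·sin(2·t). La integral de la velocidad es la posición. Usando x(0) = -2, obtenemos x(t) = 3 - 5·cos(2·t). Tenemos la posición x(t) = 3 - 5·cos(2·t). Sustituyendo t = pi/4: x(pi/4) = 3.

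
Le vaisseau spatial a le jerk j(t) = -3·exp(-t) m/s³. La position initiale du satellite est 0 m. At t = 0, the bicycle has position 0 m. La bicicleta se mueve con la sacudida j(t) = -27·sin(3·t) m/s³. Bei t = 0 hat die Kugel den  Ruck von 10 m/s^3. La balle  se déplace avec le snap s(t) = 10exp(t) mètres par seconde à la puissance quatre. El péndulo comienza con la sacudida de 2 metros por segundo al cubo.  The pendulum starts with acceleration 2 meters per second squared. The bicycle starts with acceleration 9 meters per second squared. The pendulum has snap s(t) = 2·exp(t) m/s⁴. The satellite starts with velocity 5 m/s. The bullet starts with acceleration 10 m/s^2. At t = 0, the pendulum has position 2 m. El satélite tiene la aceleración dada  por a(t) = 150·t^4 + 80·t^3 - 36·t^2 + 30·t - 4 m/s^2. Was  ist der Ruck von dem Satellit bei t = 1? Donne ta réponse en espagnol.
Partiendo de la aceleración a(t) = 150·t^4 + 80·t^3 - 36·t^2 + 30·t - 4, tomamos 1 derivada. Derivando la aceleración, obtenemos la sacudida: j(t) = 600·t^3 + 240·t^2 - 72·t + 30. Usando j(t) = 600·t^3 + 240·t^2 - 72·t + 30 y sustituyendo t = 1, encontramos j = 798.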